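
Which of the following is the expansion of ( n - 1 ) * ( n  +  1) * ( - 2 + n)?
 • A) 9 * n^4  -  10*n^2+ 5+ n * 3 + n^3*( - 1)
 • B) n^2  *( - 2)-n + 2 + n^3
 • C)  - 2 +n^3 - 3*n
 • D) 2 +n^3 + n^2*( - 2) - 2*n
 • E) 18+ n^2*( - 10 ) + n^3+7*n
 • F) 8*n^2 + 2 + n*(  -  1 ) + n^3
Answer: B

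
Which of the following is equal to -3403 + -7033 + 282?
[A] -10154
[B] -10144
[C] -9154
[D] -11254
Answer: A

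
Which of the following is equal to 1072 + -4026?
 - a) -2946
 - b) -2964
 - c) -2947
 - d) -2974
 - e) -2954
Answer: e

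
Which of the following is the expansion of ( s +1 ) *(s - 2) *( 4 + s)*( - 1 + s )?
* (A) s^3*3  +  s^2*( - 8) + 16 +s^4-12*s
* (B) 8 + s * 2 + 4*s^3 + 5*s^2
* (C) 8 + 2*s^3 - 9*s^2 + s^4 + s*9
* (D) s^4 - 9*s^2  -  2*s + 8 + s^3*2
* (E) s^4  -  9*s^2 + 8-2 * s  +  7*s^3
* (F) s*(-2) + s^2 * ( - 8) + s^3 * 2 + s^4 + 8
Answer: D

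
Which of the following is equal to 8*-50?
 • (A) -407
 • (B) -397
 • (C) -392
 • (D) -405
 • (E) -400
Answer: E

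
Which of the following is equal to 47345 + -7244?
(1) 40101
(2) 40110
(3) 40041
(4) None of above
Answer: 1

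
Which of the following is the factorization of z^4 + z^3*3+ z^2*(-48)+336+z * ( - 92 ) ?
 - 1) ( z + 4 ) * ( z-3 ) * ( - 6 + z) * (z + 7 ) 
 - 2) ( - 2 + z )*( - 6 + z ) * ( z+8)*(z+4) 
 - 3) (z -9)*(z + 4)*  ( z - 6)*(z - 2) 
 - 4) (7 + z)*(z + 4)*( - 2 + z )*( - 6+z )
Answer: 4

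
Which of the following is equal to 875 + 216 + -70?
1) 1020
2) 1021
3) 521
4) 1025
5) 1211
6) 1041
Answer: 2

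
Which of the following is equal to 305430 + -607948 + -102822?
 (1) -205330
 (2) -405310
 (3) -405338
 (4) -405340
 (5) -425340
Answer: 4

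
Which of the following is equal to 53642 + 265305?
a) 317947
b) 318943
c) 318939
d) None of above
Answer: d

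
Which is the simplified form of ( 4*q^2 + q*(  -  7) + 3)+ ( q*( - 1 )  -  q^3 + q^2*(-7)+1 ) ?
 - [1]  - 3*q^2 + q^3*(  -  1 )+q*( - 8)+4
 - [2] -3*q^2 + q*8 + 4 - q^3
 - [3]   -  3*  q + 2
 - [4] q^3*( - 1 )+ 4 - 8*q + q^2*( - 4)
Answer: 1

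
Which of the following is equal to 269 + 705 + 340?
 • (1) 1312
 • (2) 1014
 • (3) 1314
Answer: 3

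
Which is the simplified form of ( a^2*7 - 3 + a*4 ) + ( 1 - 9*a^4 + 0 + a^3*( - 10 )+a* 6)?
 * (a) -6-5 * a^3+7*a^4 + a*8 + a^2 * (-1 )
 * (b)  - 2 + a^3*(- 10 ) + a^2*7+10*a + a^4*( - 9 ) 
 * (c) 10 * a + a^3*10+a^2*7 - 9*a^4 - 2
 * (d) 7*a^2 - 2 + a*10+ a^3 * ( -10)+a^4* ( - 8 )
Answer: b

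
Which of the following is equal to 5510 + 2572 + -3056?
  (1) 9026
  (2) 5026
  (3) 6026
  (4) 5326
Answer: 2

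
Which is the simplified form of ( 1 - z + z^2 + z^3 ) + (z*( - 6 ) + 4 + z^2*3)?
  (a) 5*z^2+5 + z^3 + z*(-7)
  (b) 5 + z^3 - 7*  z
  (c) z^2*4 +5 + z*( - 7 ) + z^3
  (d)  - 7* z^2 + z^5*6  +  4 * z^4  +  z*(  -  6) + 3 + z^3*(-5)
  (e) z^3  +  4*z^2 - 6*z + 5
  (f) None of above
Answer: c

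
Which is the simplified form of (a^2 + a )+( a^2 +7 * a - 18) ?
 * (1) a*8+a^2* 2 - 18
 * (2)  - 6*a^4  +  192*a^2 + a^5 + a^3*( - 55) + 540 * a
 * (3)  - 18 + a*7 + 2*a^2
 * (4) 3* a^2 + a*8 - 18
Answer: 1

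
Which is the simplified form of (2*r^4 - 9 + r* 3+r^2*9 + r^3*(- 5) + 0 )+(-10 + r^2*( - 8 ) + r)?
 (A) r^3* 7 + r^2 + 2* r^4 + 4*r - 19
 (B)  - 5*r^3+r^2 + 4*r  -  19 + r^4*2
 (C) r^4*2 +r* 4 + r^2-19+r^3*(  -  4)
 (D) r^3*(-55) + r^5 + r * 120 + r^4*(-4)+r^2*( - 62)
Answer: B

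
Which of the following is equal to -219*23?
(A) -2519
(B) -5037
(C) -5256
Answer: B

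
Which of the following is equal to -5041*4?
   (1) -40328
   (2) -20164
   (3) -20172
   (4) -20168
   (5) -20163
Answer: 2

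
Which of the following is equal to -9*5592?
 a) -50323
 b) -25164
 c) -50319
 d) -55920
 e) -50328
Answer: e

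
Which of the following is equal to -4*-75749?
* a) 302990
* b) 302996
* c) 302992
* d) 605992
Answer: b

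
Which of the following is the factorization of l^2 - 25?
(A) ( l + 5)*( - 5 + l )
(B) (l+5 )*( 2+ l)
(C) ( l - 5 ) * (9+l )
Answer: A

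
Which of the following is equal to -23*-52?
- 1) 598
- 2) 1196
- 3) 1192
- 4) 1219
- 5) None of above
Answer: 2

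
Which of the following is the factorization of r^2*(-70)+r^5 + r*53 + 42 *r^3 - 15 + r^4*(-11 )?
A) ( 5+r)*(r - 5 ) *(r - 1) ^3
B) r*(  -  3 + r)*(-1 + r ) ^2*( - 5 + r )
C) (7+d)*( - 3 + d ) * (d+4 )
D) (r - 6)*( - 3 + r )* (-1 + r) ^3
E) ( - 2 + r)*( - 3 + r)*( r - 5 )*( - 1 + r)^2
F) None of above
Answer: F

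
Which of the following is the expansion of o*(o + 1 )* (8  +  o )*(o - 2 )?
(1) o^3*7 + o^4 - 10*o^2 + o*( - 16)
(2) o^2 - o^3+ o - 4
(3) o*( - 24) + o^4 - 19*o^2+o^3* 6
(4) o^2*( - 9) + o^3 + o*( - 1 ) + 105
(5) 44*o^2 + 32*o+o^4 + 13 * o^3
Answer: 1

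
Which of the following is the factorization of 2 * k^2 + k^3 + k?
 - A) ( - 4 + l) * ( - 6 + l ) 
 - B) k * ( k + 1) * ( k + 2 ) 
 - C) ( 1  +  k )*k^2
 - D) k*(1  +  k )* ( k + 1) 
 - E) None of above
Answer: D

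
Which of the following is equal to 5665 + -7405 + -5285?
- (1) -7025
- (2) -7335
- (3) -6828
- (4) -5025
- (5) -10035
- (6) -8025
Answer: 1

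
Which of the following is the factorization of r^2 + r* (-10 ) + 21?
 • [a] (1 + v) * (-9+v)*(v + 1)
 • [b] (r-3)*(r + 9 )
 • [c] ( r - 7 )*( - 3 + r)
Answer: c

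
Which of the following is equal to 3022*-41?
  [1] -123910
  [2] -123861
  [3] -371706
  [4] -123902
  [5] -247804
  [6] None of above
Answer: 4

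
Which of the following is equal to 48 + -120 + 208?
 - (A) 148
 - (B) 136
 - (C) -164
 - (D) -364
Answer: B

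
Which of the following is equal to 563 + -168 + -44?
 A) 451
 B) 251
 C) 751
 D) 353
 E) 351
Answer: E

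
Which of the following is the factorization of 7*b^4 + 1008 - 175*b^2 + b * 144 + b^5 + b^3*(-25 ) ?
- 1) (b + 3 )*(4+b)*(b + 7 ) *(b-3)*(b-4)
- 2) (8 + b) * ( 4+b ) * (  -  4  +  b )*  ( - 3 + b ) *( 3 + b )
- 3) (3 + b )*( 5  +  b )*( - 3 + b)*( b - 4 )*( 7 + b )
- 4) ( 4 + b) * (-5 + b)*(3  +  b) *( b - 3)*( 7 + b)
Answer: 1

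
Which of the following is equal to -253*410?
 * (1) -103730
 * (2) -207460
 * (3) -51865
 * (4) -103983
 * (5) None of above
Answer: 1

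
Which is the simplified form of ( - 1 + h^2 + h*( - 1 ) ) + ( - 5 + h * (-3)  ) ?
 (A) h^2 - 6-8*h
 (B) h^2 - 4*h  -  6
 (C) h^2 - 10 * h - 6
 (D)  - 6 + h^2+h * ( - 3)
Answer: B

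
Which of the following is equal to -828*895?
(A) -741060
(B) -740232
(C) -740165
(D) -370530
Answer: A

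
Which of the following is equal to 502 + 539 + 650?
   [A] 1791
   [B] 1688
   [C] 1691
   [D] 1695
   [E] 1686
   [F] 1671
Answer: C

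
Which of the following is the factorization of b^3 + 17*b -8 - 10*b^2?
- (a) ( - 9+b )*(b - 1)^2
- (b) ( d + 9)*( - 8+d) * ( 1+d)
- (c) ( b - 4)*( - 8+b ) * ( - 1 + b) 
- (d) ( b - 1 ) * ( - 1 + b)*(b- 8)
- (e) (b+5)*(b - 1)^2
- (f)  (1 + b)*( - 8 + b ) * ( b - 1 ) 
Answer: d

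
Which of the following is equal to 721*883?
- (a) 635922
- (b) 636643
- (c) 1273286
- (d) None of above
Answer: b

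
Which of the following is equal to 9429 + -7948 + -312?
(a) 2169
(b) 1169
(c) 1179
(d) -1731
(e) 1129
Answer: b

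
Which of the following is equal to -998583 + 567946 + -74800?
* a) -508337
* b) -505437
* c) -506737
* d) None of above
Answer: b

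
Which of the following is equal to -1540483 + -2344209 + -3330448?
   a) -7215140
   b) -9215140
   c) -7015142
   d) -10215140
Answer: a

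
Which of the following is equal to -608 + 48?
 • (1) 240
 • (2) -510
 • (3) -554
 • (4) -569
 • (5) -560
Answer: 5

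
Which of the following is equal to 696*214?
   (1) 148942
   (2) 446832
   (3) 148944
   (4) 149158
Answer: 3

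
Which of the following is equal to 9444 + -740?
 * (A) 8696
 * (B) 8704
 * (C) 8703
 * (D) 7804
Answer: B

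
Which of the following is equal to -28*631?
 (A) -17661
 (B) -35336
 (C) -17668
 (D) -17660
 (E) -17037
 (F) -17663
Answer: C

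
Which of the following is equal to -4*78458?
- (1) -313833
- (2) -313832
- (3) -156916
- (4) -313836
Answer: 2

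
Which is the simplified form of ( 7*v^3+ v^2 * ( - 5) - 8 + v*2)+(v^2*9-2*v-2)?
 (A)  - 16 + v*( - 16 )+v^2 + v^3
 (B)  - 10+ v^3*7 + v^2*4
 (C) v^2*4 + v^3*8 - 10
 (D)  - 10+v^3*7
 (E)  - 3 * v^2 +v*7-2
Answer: B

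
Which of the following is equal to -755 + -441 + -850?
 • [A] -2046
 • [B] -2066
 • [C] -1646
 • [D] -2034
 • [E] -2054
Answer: A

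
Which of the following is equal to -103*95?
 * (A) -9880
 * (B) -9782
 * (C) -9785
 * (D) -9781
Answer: C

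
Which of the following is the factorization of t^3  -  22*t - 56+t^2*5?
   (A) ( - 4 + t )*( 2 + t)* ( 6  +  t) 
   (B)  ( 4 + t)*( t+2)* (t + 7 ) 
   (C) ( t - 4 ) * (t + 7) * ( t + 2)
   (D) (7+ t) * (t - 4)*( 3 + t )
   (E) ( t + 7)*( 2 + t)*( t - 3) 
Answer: C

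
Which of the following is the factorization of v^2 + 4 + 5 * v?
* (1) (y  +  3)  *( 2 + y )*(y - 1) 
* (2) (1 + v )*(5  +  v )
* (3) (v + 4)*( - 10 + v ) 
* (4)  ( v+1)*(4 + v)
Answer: 4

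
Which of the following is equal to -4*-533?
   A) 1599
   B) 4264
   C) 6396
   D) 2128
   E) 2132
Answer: E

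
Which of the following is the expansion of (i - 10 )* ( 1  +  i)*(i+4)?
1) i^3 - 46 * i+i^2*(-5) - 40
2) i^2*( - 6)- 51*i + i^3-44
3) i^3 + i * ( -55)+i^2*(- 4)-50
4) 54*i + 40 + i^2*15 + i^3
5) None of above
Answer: 1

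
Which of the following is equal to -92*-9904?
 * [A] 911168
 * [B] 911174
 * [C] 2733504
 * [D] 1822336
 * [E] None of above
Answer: A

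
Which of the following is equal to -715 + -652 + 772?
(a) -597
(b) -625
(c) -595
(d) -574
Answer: c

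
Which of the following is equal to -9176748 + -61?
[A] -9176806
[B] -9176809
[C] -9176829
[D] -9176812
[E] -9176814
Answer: B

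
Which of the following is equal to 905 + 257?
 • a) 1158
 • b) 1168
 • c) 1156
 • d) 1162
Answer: d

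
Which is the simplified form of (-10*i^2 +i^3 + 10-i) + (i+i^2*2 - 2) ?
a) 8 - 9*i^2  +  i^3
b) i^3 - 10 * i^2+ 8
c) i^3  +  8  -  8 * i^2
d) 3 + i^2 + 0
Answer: c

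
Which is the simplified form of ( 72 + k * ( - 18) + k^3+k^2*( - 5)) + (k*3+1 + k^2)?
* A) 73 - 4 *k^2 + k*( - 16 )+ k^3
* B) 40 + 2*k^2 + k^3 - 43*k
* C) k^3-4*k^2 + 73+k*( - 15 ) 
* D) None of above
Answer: C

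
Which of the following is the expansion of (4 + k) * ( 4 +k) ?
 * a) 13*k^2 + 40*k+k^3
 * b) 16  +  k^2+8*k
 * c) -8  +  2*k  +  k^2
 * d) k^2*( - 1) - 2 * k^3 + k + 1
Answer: b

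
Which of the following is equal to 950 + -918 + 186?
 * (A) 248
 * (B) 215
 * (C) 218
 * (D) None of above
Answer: C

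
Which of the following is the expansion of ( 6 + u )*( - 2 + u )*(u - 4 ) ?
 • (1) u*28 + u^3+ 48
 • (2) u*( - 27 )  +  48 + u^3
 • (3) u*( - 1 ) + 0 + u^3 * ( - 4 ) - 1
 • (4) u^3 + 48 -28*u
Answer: 4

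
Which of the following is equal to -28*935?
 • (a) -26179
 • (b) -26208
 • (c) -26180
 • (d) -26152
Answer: c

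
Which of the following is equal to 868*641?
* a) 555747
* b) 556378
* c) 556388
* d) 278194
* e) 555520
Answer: c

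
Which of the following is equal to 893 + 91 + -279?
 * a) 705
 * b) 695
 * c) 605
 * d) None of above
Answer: a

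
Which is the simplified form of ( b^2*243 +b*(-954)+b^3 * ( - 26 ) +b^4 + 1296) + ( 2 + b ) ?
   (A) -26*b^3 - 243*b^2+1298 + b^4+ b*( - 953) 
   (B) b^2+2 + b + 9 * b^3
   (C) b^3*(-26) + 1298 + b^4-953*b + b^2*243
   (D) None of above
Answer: C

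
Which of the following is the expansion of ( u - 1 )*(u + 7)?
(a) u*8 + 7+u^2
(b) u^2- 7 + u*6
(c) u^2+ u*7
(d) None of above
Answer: b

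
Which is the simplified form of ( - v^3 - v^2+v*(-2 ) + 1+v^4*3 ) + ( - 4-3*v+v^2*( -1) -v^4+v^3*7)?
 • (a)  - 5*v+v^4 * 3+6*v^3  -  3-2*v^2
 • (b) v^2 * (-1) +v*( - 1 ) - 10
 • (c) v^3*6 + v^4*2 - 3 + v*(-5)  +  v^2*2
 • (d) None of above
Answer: d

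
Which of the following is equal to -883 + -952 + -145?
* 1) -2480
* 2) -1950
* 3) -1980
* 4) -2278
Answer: 3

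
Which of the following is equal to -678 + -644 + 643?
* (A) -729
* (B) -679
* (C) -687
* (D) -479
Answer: B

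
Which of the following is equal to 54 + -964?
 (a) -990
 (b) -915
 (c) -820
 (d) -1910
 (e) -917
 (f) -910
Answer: f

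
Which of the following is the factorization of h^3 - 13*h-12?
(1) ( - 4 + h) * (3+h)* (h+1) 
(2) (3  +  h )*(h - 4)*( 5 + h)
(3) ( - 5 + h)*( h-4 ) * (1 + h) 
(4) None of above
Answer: 1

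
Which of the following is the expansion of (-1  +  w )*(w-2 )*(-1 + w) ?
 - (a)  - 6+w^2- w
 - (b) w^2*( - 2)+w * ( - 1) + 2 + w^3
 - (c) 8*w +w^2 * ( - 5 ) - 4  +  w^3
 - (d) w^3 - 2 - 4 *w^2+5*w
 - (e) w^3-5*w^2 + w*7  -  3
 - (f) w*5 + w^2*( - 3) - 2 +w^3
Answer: d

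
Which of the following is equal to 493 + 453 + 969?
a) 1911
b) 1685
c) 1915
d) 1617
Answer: c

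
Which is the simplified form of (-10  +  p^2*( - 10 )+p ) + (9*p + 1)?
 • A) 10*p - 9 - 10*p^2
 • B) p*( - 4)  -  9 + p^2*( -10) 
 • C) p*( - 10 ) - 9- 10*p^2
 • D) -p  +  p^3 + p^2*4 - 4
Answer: A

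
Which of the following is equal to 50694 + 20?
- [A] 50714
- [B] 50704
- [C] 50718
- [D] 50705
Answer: A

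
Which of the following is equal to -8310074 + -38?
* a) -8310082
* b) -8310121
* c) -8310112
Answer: c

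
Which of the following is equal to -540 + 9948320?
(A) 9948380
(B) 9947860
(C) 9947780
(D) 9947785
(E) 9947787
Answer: C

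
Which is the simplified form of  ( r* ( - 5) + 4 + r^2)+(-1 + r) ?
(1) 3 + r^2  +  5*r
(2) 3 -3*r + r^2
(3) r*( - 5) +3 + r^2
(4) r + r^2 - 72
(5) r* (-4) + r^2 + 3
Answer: 5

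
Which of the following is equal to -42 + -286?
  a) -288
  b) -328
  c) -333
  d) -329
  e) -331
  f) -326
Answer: b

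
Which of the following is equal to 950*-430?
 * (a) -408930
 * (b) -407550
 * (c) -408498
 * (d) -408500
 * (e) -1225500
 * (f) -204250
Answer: d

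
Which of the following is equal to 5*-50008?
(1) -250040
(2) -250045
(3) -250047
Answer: 1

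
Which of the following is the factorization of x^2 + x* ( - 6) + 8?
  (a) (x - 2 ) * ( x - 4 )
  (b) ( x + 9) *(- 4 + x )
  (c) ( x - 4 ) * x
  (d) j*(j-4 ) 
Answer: a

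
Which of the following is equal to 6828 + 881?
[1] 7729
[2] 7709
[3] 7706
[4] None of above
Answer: 2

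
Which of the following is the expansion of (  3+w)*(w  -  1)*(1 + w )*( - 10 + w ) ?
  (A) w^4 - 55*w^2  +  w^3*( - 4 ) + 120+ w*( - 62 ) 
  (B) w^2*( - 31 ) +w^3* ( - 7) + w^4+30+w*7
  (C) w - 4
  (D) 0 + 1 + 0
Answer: B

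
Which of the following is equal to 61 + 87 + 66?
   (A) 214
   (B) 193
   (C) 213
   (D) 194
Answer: A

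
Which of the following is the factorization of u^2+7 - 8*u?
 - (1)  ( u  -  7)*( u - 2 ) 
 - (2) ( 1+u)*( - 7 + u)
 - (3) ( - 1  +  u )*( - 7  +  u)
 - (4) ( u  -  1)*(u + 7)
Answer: 3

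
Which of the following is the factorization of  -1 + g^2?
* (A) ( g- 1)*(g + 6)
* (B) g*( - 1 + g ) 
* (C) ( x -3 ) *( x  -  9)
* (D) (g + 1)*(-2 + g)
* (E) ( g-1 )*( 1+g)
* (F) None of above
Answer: E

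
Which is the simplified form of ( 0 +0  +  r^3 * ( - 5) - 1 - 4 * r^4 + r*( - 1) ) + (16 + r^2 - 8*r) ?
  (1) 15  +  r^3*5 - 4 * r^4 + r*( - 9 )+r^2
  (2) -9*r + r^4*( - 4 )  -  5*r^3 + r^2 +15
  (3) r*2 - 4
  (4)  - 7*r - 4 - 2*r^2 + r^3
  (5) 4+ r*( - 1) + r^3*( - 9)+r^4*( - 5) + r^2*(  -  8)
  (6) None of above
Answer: 2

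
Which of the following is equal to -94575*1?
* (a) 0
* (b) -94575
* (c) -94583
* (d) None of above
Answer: b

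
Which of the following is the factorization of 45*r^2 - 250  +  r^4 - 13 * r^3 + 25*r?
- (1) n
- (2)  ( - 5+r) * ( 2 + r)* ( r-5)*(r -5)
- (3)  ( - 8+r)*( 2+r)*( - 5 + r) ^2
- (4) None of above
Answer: 2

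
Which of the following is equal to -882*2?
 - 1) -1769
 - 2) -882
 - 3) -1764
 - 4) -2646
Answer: 3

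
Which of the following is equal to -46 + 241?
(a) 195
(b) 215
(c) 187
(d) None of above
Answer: a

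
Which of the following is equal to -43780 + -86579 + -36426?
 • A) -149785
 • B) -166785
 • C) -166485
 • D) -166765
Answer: B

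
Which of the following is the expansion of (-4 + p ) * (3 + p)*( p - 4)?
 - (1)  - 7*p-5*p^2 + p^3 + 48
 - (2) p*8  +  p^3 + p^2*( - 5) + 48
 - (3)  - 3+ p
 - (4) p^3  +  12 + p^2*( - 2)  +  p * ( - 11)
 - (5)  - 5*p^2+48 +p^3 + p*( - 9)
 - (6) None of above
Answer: 6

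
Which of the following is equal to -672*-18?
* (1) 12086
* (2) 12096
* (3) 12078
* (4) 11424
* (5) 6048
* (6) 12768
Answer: 2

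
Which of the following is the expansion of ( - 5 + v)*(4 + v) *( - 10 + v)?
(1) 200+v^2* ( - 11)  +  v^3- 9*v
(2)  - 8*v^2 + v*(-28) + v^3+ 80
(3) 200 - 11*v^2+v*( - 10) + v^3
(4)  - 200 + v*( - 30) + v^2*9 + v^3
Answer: 3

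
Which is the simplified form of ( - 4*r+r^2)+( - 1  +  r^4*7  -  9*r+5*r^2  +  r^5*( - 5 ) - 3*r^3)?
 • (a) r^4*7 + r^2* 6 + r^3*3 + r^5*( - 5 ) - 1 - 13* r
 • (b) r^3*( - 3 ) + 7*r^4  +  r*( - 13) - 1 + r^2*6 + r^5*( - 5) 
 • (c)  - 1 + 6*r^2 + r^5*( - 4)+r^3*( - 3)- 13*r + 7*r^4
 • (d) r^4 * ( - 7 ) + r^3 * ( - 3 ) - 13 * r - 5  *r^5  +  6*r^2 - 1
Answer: b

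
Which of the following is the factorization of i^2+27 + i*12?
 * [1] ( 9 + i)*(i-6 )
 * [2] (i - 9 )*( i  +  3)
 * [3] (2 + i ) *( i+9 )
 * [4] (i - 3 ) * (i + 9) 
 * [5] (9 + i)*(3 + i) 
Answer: 5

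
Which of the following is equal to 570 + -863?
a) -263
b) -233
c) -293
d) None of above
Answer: c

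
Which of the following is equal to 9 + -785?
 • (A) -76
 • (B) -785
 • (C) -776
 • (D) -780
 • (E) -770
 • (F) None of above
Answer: C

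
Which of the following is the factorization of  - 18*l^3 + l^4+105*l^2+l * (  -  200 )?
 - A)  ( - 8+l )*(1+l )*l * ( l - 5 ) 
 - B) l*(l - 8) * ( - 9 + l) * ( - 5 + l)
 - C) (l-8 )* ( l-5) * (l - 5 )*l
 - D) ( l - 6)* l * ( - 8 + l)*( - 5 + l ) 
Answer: C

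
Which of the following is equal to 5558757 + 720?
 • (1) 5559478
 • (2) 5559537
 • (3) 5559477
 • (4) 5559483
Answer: 3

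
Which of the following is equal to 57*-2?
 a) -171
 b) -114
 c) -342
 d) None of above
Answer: b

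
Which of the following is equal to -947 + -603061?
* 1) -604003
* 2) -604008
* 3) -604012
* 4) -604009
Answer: 2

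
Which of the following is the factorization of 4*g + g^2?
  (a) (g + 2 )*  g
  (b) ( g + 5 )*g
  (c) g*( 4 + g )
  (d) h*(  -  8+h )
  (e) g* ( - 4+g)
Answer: c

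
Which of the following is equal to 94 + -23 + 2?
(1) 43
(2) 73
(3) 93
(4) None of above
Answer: 2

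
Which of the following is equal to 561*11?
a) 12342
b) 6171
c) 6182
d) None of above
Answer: b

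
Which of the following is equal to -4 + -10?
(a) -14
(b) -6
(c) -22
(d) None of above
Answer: a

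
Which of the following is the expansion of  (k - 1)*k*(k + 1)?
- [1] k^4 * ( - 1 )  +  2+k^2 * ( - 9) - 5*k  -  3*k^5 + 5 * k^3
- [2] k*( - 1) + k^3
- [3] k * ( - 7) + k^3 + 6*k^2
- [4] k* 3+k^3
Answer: 2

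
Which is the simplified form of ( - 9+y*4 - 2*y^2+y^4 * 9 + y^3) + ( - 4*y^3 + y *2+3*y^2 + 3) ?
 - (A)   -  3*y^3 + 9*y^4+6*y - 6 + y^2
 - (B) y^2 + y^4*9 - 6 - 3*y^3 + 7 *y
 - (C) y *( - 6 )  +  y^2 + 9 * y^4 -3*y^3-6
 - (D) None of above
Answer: A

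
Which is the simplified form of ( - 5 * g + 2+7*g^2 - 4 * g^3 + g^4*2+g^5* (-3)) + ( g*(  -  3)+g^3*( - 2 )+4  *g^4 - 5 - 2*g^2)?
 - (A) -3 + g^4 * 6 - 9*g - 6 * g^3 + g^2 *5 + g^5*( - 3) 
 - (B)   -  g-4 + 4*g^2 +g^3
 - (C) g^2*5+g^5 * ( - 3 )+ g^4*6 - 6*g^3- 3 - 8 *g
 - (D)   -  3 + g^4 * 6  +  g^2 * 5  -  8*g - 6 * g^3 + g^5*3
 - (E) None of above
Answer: C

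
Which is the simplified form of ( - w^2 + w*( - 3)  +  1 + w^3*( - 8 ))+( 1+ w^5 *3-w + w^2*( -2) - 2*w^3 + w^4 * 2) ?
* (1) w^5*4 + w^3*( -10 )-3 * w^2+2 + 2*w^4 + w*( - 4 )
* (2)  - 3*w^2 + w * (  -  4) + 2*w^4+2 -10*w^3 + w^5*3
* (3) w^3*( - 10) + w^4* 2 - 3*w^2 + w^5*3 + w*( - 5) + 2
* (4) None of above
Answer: 2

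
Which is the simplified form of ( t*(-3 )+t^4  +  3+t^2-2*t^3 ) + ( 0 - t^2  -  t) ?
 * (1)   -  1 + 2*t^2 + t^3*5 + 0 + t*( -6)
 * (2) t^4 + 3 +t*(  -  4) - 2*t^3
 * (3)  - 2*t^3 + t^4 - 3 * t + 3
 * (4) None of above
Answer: 2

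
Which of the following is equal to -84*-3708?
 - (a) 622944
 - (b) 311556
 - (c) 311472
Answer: c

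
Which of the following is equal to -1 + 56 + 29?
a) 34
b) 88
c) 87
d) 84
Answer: d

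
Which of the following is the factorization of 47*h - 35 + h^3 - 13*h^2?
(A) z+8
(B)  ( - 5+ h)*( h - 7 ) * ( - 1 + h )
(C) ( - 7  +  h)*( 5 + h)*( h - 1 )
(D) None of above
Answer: B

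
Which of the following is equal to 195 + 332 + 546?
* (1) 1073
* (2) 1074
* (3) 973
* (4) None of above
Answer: 1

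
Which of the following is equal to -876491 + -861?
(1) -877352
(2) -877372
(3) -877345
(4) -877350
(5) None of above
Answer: 1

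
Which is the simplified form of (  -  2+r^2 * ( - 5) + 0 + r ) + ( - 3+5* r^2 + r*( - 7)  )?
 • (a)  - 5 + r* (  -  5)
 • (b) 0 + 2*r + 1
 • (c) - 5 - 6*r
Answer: c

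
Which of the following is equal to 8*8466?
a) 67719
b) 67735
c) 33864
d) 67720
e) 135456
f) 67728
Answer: f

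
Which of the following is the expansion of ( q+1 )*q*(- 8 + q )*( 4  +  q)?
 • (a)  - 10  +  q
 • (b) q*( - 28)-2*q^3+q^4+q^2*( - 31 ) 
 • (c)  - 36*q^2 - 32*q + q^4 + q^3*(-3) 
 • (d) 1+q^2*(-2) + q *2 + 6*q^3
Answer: c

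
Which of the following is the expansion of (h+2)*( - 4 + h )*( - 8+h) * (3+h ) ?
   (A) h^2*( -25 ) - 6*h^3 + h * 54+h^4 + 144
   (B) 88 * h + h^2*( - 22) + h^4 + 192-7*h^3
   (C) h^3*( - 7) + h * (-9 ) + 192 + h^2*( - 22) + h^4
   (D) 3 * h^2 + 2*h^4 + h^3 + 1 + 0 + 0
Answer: B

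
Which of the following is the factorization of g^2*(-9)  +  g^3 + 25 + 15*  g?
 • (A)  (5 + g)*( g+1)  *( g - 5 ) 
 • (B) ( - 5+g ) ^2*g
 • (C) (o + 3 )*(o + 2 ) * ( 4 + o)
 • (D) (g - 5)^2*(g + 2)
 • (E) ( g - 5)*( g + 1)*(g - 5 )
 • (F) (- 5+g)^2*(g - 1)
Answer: E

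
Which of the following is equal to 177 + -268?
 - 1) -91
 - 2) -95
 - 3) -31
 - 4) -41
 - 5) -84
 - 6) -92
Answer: 1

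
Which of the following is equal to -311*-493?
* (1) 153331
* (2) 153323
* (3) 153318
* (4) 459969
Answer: 2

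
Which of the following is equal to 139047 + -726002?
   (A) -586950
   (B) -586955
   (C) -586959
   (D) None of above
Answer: B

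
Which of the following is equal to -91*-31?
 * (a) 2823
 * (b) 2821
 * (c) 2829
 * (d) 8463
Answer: b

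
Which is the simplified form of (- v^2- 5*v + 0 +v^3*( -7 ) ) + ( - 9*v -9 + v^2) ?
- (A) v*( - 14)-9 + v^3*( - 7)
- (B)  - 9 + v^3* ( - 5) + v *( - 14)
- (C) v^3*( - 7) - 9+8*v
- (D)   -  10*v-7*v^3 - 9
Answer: A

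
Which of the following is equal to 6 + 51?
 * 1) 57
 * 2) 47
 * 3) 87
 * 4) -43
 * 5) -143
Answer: 1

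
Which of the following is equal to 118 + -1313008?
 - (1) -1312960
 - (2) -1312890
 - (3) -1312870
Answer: 2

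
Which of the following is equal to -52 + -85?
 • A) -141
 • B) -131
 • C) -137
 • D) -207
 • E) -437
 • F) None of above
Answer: C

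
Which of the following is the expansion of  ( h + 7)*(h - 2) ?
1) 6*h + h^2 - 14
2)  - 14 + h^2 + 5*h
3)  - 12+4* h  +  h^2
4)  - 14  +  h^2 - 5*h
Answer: 2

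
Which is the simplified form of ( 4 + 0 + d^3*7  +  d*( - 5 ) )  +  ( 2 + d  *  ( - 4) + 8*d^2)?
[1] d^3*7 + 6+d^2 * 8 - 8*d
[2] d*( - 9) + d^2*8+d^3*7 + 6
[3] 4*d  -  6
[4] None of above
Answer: 2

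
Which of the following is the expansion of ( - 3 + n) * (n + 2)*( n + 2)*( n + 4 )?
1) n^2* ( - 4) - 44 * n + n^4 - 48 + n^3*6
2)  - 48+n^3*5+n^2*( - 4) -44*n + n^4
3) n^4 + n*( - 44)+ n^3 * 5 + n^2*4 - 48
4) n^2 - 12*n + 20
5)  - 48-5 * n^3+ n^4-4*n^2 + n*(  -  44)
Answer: 2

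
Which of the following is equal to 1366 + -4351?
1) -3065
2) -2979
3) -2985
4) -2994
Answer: 3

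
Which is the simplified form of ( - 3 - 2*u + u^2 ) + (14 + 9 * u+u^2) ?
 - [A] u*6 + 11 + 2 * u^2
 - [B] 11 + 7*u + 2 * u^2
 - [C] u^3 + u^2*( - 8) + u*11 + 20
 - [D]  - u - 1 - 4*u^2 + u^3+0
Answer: B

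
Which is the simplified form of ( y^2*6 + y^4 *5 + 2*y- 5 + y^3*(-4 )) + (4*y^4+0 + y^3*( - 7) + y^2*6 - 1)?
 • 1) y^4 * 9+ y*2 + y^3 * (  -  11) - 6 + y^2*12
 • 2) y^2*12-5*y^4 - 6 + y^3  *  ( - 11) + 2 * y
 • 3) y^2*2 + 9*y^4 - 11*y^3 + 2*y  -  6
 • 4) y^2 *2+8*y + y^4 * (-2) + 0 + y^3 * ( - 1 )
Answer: 1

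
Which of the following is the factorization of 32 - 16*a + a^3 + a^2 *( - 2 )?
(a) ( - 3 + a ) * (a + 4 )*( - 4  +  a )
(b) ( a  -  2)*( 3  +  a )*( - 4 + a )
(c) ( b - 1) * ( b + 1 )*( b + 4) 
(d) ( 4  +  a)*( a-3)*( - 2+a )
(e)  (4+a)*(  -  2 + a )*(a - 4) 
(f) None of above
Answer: e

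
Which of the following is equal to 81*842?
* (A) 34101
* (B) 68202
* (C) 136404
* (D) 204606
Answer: B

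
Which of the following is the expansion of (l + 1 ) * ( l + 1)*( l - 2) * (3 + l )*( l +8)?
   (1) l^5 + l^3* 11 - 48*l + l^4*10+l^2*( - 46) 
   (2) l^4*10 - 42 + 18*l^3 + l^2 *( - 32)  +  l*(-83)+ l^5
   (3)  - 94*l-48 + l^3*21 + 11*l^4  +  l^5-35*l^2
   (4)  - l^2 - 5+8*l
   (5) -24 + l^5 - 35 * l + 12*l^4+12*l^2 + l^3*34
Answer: 3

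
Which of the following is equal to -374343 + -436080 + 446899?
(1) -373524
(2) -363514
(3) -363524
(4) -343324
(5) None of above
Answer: 3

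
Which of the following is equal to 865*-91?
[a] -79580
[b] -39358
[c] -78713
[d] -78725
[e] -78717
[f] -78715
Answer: f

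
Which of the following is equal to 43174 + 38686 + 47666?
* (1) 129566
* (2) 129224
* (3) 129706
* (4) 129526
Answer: 4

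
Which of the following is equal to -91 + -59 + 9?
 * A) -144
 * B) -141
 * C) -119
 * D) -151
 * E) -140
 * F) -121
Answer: B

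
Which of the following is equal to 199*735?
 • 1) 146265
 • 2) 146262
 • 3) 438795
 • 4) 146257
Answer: 1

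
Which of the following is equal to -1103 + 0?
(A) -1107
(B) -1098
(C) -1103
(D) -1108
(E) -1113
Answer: C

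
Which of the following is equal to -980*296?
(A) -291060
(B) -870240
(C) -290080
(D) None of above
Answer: C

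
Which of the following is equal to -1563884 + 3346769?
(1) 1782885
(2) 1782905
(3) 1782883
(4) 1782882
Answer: 1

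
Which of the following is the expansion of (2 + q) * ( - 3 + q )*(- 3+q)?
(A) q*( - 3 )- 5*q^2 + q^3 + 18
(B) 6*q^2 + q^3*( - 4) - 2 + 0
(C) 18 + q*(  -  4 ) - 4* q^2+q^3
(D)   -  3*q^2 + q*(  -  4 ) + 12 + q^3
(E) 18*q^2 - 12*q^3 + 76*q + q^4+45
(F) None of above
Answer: F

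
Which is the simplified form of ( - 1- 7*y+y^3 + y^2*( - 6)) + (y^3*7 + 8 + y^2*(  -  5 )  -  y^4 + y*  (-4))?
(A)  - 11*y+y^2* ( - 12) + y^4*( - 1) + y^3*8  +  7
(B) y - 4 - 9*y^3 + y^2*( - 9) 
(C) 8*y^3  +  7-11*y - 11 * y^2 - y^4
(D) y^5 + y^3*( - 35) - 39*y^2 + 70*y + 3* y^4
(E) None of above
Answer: C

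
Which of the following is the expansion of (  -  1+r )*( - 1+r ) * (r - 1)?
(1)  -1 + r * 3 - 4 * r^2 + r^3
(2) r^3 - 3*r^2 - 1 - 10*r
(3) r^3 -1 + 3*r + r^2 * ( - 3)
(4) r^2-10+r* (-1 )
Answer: 3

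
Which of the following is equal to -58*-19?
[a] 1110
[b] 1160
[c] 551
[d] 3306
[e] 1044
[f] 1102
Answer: f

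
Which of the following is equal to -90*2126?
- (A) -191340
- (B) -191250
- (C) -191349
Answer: A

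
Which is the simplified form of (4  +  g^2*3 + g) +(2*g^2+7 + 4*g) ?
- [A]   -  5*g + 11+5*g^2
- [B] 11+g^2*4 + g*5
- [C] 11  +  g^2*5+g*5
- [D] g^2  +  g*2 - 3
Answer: C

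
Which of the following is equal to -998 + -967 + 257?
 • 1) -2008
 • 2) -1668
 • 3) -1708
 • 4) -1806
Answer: 3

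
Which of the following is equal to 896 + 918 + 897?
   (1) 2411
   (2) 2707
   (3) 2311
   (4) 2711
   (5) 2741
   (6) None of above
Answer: 4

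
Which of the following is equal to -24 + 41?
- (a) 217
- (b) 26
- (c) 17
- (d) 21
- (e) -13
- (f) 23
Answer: c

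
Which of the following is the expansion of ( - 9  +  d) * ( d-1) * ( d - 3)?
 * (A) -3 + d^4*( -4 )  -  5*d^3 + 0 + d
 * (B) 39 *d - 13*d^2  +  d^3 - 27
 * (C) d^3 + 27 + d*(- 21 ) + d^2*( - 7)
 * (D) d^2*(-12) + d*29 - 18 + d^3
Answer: B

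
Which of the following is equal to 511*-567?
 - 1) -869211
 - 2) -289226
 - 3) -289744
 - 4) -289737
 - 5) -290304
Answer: 4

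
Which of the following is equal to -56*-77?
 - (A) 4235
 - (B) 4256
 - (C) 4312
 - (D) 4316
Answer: C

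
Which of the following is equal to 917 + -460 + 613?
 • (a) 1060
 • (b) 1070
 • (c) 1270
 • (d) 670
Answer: b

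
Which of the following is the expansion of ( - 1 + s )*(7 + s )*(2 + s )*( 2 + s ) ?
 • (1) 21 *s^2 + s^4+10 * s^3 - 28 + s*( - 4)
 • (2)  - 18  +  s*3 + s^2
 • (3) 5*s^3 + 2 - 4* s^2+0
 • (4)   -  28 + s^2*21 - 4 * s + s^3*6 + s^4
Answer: 1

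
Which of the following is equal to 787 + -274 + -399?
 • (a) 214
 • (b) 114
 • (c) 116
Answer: b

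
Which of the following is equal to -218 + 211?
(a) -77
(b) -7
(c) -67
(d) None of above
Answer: b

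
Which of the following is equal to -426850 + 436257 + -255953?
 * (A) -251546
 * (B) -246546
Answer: B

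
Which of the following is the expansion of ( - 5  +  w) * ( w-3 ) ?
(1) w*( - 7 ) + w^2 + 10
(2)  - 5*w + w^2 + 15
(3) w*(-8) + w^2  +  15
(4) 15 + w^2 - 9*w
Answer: 3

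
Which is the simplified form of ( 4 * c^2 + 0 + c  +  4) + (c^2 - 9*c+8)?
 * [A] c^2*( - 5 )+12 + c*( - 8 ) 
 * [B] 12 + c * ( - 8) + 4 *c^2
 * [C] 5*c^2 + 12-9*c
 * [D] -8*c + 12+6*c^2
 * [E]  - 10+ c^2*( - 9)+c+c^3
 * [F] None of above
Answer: F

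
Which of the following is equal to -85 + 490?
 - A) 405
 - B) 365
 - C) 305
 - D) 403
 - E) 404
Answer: A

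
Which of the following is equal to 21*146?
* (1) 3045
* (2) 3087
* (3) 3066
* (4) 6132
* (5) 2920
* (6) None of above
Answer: 3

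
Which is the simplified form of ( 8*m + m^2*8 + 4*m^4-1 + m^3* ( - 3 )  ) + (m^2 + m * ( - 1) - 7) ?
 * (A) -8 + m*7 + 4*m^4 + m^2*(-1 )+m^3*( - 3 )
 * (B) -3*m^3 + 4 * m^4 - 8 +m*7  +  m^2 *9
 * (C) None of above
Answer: B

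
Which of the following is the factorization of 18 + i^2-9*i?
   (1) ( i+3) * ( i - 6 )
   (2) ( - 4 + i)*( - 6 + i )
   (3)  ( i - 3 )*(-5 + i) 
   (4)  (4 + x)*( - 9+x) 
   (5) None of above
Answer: 5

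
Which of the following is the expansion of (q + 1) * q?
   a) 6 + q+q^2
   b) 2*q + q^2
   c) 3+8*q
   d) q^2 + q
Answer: d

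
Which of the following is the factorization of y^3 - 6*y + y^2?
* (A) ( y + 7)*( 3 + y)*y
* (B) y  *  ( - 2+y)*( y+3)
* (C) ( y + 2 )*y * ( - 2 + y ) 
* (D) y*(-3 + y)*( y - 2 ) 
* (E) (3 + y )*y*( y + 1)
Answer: B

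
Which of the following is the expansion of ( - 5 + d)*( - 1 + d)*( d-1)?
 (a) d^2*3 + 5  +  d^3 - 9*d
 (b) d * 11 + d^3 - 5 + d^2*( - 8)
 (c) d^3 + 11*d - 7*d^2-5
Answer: c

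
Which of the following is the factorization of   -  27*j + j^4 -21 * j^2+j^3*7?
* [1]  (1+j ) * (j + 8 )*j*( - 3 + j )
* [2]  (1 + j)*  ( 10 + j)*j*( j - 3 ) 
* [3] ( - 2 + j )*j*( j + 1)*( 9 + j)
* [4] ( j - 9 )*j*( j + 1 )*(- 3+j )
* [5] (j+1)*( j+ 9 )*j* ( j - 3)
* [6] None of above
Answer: 5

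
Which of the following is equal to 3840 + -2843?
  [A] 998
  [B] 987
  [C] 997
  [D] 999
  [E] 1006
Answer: C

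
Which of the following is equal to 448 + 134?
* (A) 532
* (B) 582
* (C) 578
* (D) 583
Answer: B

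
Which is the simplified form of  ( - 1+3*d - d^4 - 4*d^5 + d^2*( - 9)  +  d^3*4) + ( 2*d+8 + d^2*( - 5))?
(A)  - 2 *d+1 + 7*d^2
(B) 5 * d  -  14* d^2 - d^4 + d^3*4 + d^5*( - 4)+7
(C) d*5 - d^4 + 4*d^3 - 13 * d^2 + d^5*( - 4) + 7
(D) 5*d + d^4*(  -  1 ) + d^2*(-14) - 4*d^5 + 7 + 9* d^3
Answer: B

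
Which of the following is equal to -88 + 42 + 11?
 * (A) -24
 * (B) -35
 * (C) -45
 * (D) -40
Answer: B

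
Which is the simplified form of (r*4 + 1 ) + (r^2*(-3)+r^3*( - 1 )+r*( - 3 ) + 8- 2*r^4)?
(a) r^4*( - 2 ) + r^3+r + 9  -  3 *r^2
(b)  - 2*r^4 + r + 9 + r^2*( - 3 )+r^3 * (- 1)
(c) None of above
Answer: b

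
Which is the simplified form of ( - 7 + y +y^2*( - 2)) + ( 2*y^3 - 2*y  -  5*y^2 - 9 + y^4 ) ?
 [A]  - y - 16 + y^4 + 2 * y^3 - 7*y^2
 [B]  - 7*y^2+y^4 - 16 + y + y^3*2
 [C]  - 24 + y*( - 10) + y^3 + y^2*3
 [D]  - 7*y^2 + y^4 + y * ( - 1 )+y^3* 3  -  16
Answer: A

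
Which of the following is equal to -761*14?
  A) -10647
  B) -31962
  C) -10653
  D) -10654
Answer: D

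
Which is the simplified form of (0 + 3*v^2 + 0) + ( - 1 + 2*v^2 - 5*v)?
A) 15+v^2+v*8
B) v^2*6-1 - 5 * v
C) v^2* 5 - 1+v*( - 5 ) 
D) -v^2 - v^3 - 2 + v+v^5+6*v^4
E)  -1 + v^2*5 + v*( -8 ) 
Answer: C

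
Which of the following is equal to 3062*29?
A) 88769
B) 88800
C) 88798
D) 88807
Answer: C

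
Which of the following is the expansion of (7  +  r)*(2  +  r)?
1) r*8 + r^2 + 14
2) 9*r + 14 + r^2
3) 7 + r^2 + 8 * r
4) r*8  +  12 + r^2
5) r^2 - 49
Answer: 2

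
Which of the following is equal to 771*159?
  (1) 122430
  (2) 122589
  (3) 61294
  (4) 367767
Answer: 2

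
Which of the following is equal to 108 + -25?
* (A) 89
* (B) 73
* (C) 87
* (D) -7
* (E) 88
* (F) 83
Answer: F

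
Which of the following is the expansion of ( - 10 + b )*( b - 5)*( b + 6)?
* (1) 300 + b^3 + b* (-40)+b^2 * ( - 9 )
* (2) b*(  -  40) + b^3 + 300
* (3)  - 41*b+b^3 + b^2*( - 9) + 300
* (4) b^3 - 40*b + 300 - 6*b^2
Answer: 1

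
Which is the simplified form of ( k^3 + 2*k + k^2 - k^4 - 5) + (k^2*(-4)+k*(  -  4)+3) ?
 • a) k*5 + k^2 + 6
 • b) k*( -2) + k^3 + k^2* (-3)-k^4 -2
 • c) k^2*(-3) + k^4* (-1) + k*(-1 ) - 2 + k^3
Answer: b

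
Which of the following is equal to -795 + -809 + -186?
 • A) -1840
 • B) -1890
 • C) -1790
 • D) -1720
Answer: C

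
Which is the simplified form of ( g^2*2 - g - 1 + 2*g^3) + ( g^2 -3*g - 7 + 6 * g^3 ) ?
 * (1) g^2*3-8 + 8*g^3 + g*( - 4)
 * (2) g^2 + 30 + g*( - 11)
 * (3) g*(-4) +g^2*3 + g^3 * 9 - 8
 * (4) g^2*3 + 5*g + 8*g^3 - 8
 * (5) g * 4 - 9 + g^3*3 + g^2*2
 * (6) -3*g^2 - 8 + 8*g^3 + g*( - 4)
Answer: 1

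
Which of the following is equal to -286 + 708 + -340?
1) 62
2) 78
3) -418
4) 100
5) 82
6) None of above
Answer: 5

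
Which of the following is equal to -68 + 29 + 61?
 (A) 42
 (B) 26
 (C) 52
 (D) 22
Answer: D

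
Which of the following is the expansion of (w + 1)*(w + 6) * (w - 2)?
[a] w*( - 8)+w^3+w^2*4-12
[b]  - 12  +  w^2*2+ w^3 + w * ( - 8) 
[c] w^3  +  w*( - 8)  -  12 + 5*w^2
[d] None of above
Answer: c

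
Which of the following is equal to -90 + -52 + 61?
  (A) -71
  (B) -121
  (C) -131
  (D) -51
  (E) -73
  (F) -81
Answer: F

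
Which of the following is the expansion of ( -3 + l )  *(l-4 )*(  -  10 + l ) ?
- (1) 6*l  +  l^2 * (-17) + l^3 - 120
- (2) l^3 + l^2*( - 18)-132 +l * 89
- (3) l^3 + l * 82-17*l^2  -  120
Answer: 3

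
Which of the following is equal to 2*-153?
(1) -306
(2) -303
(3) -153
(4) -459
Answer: 1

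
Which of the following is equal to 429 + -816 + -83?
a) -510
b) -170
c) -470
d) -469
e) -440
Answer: c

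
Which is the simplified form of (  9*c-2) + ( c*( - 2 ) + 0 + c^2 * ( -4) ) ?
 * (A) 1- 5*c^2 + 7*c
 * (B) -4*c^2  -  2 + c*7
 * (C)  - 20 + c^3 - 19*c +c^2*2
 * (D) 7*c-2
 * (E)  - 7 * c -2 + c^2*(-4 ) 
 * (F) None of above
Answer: B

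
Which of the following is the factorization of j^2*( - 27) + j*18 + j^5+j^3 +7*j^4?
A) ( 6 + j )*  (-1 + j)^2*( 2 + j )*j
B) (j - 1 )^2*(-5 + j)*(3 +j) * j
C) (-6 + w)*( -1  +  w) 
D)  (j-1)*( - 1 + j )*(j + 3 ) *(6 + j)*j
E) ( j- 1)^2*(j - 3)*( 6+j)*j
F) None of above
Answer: D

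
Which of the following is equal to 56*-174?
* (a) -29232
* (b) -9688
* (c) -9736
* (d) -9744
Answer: d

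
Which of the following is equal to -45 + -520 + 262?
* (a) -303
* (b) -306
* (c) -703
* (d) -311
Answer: a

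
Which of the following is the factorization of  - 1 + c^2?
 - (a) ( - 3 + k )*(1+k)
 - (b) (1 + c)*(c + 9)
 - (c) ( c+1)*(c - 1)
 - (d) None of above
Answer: c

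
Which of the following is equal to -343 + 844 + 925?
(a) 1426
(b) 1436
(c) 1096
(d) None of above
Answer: a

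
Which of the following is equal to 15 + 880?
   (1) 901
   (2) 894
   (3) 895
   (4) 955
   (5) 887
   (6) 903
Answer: 3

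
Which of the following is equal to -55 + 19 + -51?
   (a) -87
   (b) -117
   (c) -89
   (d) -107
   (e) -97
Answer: a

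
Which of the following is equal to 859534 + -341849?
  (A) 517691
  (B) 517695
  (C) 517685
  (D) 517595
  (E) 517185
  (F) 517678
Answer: C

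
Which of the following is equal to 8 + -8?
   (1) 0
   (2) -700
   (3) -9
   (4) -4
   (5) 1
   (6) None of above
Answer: 1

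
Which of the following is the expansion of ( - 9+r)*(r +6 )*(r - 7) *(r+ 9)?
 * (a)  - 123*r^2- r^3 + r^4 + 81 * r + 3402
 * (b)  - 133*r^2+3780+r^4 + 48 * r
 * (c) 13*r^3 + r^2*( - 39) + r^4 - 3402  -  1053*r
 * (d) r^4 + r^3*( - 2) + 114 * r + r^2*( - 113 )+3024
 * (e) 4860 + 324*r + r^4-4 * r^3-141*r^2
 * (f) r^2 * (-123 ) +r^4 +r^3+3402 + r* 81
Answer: a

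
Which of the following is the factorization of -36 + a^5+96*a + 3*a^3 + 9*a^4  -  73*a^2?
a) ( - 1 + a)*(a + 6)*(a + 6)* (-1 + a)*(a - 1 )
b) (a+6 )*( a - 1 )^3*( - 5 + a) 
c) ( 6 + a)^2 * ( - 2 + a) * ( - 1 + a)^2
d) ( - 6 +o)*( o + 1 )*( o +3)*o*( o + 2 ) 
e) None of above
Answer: a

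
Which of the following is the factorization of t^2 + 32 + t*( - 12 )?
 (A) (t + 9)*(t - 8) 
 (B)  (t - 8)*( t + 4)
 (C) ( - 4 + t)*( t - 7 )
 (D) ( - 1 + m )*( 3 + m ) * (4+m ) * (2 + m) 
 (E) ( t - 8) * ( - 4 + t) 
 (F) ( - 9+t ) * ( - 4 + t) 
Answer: E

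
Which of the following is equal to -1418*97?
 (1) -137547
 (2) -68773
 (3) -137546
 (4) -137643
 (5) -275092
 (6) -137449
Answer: 3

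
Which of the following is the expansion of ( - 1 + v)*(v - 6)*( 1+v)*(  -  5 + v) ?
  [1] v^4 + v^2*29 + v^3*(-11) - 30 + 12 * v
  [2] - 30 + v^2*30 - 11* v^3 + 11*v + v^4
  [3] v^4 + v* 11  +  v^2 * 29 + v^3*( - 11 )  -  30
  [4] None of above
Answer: 3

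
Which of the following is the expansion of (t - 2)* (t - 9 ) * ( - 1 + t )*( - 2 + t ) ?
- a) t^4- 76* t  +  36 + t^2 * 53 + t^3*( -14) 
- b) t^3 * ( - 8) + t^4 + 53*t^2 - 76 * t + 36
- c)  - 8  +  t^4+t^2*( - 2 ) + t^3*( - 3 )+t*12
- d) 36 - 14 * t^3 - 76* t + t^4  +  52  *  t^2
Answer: a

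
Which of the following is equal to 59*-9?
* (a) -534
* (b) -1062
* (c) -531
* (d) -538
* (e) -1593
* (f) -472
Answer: c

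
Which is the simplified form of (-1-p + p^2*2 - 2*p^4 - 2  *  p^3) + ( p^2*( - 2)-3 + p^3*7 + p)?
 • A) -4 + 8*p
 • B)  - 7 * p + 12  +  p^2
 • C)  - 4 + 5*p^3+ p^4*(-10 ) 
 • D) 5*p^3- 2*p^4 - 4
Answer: D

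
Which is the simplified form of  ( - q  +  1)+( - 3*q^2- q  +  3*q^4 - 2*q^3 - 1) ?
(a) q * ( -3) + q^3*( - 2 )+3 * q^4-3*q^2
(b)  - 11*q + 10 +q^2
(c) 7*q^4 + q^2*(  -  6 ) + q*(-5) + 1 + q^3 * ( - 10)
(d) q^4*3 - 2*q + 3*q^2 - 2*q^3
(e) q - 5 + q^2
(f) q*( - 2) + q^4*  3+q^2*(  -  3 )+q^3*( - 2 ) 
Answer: f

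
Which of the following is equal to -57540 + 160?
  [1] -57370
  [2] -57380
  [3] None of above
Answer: 2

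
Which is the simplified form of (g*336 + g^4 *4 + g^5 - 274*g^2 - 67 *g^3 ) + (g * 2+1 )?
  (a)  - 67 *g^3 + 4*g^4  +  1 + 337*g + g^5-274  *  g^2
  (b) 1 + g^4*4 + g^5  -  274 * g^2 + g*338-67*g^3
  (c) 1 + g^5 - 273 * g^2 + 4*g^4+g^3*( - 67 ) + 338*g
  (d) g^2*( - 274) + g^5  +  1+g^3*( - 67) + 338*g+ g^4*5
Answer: b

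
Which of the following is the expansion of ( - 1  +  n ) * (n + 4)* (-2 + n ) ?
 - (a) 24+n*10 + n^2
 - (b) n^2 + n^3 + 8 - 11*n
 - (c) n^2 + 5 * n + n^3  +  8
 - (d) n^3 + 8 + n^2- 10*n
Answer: d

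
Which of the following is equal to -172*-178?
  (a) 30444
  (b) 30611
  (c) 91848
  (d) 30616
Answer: d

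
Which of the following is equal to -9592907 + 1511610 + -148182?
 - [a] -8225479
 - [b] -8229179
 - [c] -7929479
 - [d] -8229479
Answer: d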